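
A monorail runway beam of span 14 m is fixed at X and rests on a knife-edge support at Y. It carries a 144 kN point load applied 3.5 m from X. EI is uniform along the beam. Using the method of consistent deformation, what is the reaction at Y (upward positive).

R_Y = 12.38 kN

Remove the prop at Y; the released (primary) structure is a cantilever built in at X.
Primary-structure tip deflection at Y by superposition:
  point load 144 at a = 3.5: Pa²(3L − a)/(6EI) = 11319/EI
Flexibility coefficient — unit upward force at Y: δ_{YY} = L³/(3EI) = 914.7/EI.
Compatibility at Y: δ_0 − R_Y·δ_{YY} = 0, so R_Y = 11319/914.7 = 12.38 kN.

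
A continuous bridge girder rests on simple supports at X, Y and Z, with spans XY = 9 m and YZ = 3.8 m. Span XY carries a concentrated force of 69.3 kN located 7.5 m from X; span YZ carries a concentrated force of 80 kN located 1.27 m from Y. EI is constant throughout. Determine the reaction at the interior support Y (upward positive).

R_Y = 138.2 kN

Take M_Y as the redundant. Released structure: two simple spans XY and YZ with a hinge at Y.
End slopes at the hinge Y, treating each span as simply supported:
  span XY: point load 69.3 at a = 7.5: Pab(L + a)/(6LEI) = 238.2/EI
  span YZ: point load 80 at a = 1.27: Pab(L + b)/(6LEI) = 71.36/EI
  relative rotation θ_0 = (238.2 + 71.36)/EI = 309.6/EI
A unit hogging moment at Y produces rotation L₁/(3EI) + L₂/(3EI) = 4.267/EI.
Slope continuity at Y: θ_0 = M_Y·4.267/EI, so M_Y = 309.6/4.267 = 72.56 kN·m (hogging).
Span XY, ΣM about X with M_Y applied at Y: R_Y^{XY}·9 = 519.8 + 72.56, so R_Y^{XY} = 65.81 kN and R_X = 69.3 − 65.81 = 3.488 kN.
Span YZ, ΣM about Z: R_Y^{YZ}·3.8 = 202.4 + 72.56, so R_Y^{YZ} = 72.36 kN and R_Z = 80 − 72.36 = 7.642 kN.
R_Y = 65.81 + 72.36 = 138.2 kN.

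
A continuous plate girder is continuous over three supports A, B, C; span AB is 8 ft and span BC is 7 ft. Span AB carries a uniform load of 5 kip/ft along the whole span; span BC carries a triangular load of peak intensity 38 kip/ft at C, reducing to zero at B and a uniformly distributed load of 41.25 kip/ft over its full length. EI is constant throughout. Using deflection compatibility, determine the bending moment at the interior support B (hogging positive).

M_B = 189.9 kip·ft

Take M_B as the redundant. Released structure: two simple spans AB and BC with a hinge at B.
Discontinuity in slope at B on the released structure — sum the simple-span end rotations:
  span AB: UDL 5: wL³/(24EI) = 106.7/EI
  span BC: triangular load, peak 38: 7w₀L³/(360EI) = 253.4/EI
  span BC: UDL 41.25: wL³/(24EI) = 589.5/EI
  relative rotation θ_0 = (106.7 + 843)/EI = 949.6/EI
A unit hogging moment at B produces rotation L₁/(3EI) + L₂/(3EI) = 5/EI.
Slope continuity at B: θ_0 = M_B·5/EI, so M_B = 949.6/5 = 189.9 kip·ft (hogging).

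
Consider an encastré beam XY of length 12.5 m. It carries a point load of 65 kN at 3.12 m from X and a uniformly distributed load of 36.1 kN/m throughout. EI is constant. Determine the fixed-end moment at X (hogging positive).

M_X = 584.2 kN·m

Release both end moments; the primary structure is a simply-supported span XY with redundants M_X and M_Y.
Simple-span end rotations at X and Y under the given loads:
  at X: point load 65 at a = 3.12: Pab(L + b)/(6LEI) = 555/EI
  at Y: point load 65 at a = 3.12: Pab(L + a)/(6LEI) = 396.2/EI
  at X: UDL 36.1: wL³/(24EI) = 2938/EI
  at Y: UDL 36.1: wL³/(24EI) = 2938/EI
  θ_X0 = 3493/EI,  θ_Y0 = 3334/EI
Flexibility coefficients: a unit moment at one end gives L/(3EI) there and L/(6EI) at the far end, so f₁₁ = f₂₂ = 4.167/EI and f₁₂ = f₂₁ = 2.083/EI.
Compatibility — zero rotation at each built-in end:
  4.167 M_X + 2.083 M_Y = 3493
  2.083 M_X + 4.167 M_Y = 3334
Solving the pair gives M_X = 584.2 kN·m and M_Y = 508 kN·m (hogging).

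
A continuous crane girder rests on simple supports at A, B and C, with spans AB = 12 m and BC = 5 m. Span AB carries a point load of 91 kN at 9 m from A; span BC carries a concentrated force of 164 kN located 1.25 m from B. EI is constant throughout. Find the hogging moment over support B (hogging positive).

M_B = 166 kN·m

Release continuity at B by inserting a hinge; the redundant is the internal moment M_B. The primary structure is two simply-supported spans AB and BC.
Discontinuity in slope at B on the released structure — sum the simple-span end rotations:
  span AB: point load 91 at a = 9: Pab(L + a)/(6LEI) = 716.6/EI
  span BC: point load 164 at a = 1.25: Pab(L + b)/(6LEI) = 224.2/EI
  relative rotation θ_0 = (716.6 + 224.2)/EI = 940.8/EI
A unit hogging moment at B produces rotation L₁/(3EI) + L₂/(3EI) = 5.667/EI.
Slope continuity at B: θ_0 = M_B·5.667/EI, so M_B = 940.8/5.667 = 166 kN·m (hogging).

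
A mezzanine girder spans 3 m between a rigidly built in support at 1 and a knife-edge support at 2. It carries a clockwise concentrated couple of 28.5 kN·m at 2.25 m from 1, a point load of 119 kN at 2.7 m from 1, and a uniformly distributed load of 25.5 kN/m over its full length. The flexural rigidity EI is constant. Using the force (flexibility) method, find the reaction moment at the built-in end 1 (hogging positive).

M_1 = 34.78 kN·m

Take the reaction at 2 as the redundant and release it; the primary structure is a cantilever fixed at 1.
Primary-structure tip deflection at 2 by superposition:
  clockwise couple 28.5 at a = 2.25: M₀a(2L − a)/(2EI) = 120.2/EI
  point load 119 at a = 2.7: Pa²(3L − a)/(6EI) = 910.9/EI
  UDL 25.5: wL⁴/(8EI) = 258.2/EI
  δ_0 = 1289/EI
Flexibility coefficient — unit upward force at 2: δ_{22} = L³/(3EI) = 9/EI.
The prop prevents deflection at 2: R_2 = δ_0/δ_{22} = 1289/9 = 143.3 kN.
Moment equilibrium about 1: M_1 = Σ(load moments about 1) − R_2·L = 464.6 − 143.3×3 = 34.78 kN·m.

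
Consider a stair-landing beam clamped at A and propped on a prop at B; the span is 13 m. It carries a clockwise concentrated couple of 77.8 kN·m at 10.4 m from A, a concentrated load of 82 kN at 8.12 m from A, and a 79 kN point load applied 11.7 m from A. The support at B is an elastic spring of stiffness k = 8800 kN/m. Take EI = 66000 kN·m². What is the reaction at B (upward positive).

R_B = 112.7 kN

Release the roller at B. Primary structure: cantilever fixed at A.
Primary-structure tip deflection at B by superposition:
  clockwise couple 77.8 at a = 10.4: M₀a(2L − a)/(2EI) = 6311/EI
  point load 82 at a = 8.12: Pa²(3L − a)/(6EI) = 27826/EI
  point load 79 at a = 11.7: Pa²(3L − a)/(6EI) = 49205/EI
  δ_0 = 83342/EI
Tip deflection under a unit load at B: L³/(3EI) = 732.3/EI.
With EI = 66000 kN·m²: δ_0 = 1.2628 m and δ_{BB} = 0.011096 m/kN.
Compatibility — the spring shortens by R_B/k under the reaction it provides: δ_0 − R_B·δ_{BB} = R_B/k. With 1/k = 0.000114 m/kN, R_B = δ_0 / (δ_{BB} + 1/k) = 1.2628 / (0.011096 + 0.000114) = 112.7 kN.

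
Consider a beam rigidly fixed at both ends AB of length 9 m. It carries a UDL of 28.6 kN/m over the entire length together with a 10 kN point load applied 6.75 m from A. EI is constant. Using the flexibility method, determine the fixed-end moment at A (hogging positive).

M_A = 197.3 kN·m

Release both end moments; the primary structure is a simply-supported span AB with redundants M_A and M_B.
End rotations of the released simple span under the applied load (×1/EI):
  at A: UDL 28.6: wL³/(24EI) = 868.7/EI
  at B: UDL 28.6: wL³/(24EI) = 868.7/EI
  at A: point load 10 at a = 6.75: Pab(L + b)/(6LEI) = 31.64/EI
  at B: point load 10 at a = 6.75: Pab(L + a)/(6LEI) = 44.3/EI
  θ_A0 = 900.4/EI,  θ_B0 = 913/EI
Flexibility coefficients: a unit moment at one end gives L/(3EI) there and L/(6EI) at the far end, so f₁₁ = f₂₂ = 3/EI and f₁₂ = f₂₁ = 1.5/EI.
Compatibility — zero rotation at each built-in end:
  3 M_A + 1.5 M_B = 900.4
  1.5 M_A + 3 M_B = 913
Solving the pair gives M_A = 197.3 kN·m and M_B = 205.7 kN·m (hogging).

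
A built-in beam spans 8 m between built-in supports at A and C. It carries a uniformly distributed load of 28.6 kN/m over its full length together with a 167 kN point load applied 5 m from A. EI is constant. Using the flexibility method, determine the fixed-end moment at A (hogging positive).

M_A = 270 kN·m

Release both end moments; the primary structure is a simply-supported span AC with redundants M_A and M_C.
Simple-span end rotations at A and C under the given loads:
  at A: UDL 28.6: wL³/(24EI) = 610.1/EI
  at C: UDL 28.6: wL³/(24EI) = 610.1/EI
  at A: point load 167 at a = 5: Pab(L + b)/(6LEI) = 574.1/EI
  at C: point load 167 at a = 5: Pab(L + a)/(6LEI) = 678.4/EI
  θ_A0 = 1184/EI,  θ_C0 = 1289/EI
Flexibility coefficients: a unit moment at one end gives L/(3EI) there and L/(6EI) at the far end, so f₁₁ = f₂₂ = 2.667/EI and f₁₂ = f₂₁ = 1.333/EI.
Compatibility — zero rotation at each built-in end:
  2.667 M_A + 1.333 M_C = 1184
  1.333 M_A + 2.667 M_C = 1289
Solving the pair gives M_A = 270 kN·m and M_C = 348.2 kN·m (hogging).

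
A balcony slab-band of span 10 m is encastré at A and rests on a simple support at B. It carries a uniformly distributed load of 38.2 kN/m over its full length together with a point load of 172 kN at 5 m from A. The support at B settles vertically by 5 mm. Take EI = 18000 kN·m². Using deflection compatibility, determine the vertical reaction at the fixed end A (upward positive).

R_A = 357.3 kN

Remove the prop at B; the released (primary) structure is a cantilever built in at A.
Deflection at B on the released cantilever, summing each load's contribution:
  UDL 38.2: wL⁴/(8EI) = 47750/EI
  point load 172 at a = 5: Pa²(3L − a)/(6EI) = 17917/EI
  δ_0 = 65667/EI
Tip deflection under a unit load at B: L³/(3EI) = 333.3/EI.
With EI = 18000 kN·m²: δ_0 = 3.6481 m and δ_{BB} = 0.018519 m/kN.
Compatibility — the beam at B must follow the support down by 0.005 m: δ_0 − R_B·δ_{BB} = 0.005, so R_B = (3.6481 − 0.005)/0.018519 = 196.7 kN.
Vertical equilibrium: R_A = ΣP − R_B = 554 − 196.7 = 357.3 kN.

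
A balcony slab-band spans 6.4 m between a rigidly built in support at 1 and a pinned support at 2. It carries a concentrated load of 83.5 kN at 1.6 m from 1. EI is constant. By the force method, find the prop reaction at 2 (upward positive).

R_2 = 7.176 kN

Remove the prop at 2; the released (primary) structure is a cantilever built in at 1.
Deflection at 2 on the released cantilever, summing each load's contribution:
  point load 83.5 at a = 1.6: Pa²(3L − a)/(6EI) = 627/EI
Tip deflection under a unit load at 2: L³/(3EI) = 87.38/EI.
Compatibility at 2: δ_0 − R_2·δ_{22} = 0, so R_2 = 627/87.38 = 7.176 kN.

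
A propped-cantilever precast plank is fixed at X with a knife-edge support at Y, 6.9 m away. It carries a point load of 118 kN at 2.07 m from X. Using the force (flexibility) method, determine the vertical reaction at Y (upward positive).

R_Y = 14.34 kN

Take the reaction at Y as the redundant and release it; the primary structure is a cantilever fixed at X.
Downward deflection at the released point Y due to the loads:
  point load 118 at a = 2.07: Pa²(3L − a)/(6EI) = 1570/EI
Flexibility coefficient — unit upward force at Y: δ_{YY} = L³/(3EI) = 109.5/EI.
Compatibility at Y: δ_0 − R_Y·δ_{YY} = 0, so R_Y = 1570/109.5 = 14.34 kN.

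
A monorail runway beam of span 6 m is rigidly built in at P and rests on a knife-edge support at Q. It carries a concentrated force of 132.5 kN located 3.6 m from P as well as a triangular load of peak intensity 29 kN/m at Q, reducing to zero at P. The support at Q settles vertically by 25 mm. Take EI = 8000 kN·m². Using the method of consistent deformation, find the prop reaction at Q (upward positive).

Release the roller at Q. Primary structure: cantilever fixed at P.
Downward deflection at the released point Q due to the loads:
  point load 132.5 at a = 3.6: Pa²(3L − a)/(6EI) = 4121/EI
  triangular load, peak 29 at the free end: 11w₀L⁴/(120EI) = 3445/EI
  δ_0 = 7566/EI
Flexibility coefficient — unit upward force at Q: δ_{QQ} = L³/(3EI) = 72/EI.
With EI = 8000 kN·m²: δ_0 = 0.94581 m and δ_{QQ} = 0.009 m/kN.
Compatibility — the beam at Q must follow the support down by 0.025 m: δ_0 − R_Q·δ_{QQ} = 0.025, so R_Q = (0.94581 − 0.025)/0.009 = 102.3 kN.

R_Q = 102.3 kN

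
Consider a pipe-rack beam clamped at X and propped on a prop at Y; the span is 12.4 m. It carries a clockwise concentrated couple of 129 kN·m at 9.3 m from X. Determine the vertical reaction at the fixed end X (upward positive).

R_X = -14.63 kN

Choose R_Y as the redundant. The primary structure is the cantilever fixed at X.
Free-end deflection of the primary structure under the applied loading (downward +):
  clockwise couple 129 at a = 9.3: M₀a(2L − a)/(2EI) = 9298/EI
Tip deflection under a unit load at Y: L³/(3EI) = 635.5/EI.
Compatibility at Y: δ_0 − R_Y·δ_{YY} = 0, so R_Y = 9298/635.5 = 14.63 kN.
Vertical equilibrium: R_X = ΣP − R_Y = 0 − 14.63 = -14.63 kN.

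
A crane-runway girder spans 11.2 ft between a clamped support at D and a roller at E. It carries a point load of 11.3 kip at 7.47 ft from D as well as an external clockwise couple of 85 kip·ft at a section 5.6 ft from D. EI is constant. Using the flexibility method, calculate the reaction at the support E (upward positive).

R_E = 14.4 kip

Choose R_E as the redundant. The primary structure is the cantilever fixed at D.
Deflection at E on the released cantilever, summing each load's contribution:
  point load 11.3 at a = 7.47: Pa²(3L − a)/(6EI) = 2746/EI
  clockwise couple 85 at a = 5.6: M₀a(2L − a)/(2EI) = 3998/EI
  δ_0 = 6744/EI
Tip deflection under a unit load at E: L³/(3EI) = 468.3/EI.
The prop prevents deflection at E: R_E = δ_0/δ_{EE} = 6744/468.3 = 14.4 kip.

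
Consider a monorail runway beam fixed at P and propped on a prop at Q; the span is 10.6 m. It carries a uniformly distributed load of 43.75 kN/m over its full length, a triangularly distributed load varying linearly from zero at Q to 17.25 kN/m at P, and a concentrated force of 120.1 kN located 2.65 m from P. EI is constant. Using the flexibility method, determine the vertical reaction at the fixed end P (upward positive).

R_P = 472.8 kN

Choose R_Q as the redundant. The primary structure is the cantilever fixed at P.
Downward deflection at the released point Q due to the loads:
  UDL 43.75: wL⁴/(8EI) = 69042/EI
  triangular load, peak 17.25 at the fixed end: w₀L⁴/(30EI) = 7259/EI
  point load 120.1 at a = 2.65: Pa²(3L − a)/(6EI) = 4098/EI
  δ_0 = 80398/EI
Tip deflection under a unit load at Q: L³/(3EI) = 397/EI.
The prop prevents deflection at Q: R_Q = δ_0/δ_{QQ} = 80398/397 = 202.5 kN.
Vertical equilibrium: R_P = ΣP − R_Q = 675.3 − 202.5 = 472.8 kN.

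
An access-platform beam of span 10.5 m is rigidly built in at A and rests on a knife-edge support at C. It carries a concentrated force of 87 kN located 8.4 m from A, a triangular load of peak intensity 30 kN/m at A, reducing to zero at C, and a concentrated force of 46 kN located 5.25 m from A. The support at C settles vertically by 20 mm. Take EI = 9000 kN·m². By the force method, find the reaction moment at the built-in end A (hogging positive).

Choose R_C as the redundant. The primary structure is the cantilever fixed at A.
Free-end deflection of the primary structure under the applied loading (downward +):
  point load 87 at a = 8.4: Pa²(3L − a)/(6EI) = 23634/EI
  triangular load, peak 30 at the fixed end: w₀L⁴/(30EI) = 12155/EI
  point load 46 at a = 5.25: Pa²(3L − a)/(6EI) = 5547/EI
  δ_0 = 41336/EI
Flexibility coefficient — unit upward force at C: δ_{CC} = L³/(3EI) = 385.9/EI.
With EI = 9000 kN·m²: δ_0 = 4.5929 m and δ_{CC} = 0.042875 m/kN.
Compatibility — the beam at C must follow the support down by 0.02 m: δ_0 − R_C·δ_{CC} = 0.02, so R_C = (4.5929 − 0.02)/0.042875 = 106.7 kN.
Moment equilibrium about A: M_A = Σ(load moments about A) − R_C·L = 1524 − 106.7×10.5 = 403.7 kN·m.

M_A = 403.7 kN·m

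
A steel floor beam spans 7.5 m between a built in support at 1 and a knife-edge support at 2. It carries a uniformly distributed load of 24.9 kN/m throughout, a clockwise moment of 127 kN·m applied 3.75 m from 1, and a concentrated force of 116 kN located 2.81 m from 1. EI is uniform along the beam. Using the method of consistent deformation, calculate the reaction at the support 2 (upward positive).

Remove the prop at 2; the released (primary) structure is a cantilever built in at 1.
Downward deflection at the released point 2 due to the loads:
  UDL 24.9: wL⁴/(8EI) = 9848/EI
  clockwise couple 127 at a = 3.75: M₀a(2L − a)/(2EI) = 2679/EI
  point load 116 at a = 2.81: Pa²(3L − a)/(6EI) = 3006/EI
  δ_0 = 15533/EI
Tip deflection under a unit load at 2: L³/(3EI) = 140.6/EI.
Compatibility at 2: δ_0 − R_2·δ_{22} = 0, so R_2 = 15533/140.6 = 110.5 kN.

R_2 = 110.5 kN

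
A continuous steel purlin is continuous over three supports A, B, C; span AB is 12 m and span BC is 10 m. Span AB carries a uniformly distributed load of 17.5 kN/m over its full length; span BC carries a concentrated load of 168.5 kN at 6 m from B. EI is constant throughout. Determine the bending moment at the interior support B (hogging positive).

M_B = 300.5 kN·m

Release continuity at B by inserting a hinge; the redundant is the internal moment M_B. The primary structure is two simply-supported spans AB and BC.
Discontinuity in slope at B on the released structure — sum the simple-span end rotations:
  span AB: UDL 17.5: wL³/(24EI) = 1260/EI
  span BC: point load 168.5 at a = 6: Pab(L + b)/(6LEI) = 943.6/EI
  relative rotation θ_0 = (1260 + 943.6)/EI = 2204/EI
A unit hogging moment at B produces rotation L₁/(3EI) + L₂/(3EI) = 7.333/EI.
Compatibility: M_B·(L₁+L₂)/(3EI) = θ_0, giving M_B = 300.5 kN·m (hogging).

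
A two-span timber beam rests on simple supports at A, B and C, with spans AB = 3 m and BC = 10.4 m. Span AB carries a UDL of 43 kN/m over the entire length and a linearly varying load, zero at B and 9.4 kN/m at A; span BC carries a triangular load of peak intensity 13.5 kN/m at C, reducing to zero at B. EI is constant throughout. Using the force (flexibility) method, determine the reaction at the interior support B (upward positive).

Insert a hinge at B; M_B is the redundant, and each span becomes simply supported.
Discontinuity in slope at B on the released structure — sum the simple-span end rotations:
  span AB: UDL 43: wL³/(24EI) = 48.38/EI
  span AB: triangular load, peak 9.4: 7w₀L³/(360EI) = 4.935/EI
  span BC: triangular load, peak 13.5: 7w₀L³/(360EI) = 295.3/EI
  relative rotation θ_0 = (53.31 + 295.3)/EI = 348.6/EI
A unit hogging moment at B produces rotation L₁/(3EI) + L₂/(3EI) = 4.467/EI.
Slope continuity at B: θ_0 = M_B·4.467/EI, so M_B = 348.6/4.467 = 78.04 kN·m (hogging).
Span AB, ΣM about A with M_B applied at B: R_B^{AB}·3 = 207.6 + 78.04, so R_B^{AB} = 95.21 kN and R_A = 143.1 − 95.21 = 47.89 kN.
Span BC, ΣM about C: R_B^{BC}·10.4 = 243.4 + 78.04, so R_B^{BC} = 30.9 kN and R_C = 70.2 − 30.9 = 39.3 kN.
R_B = 95.21 + 30.9 = 126.1 kN.

R_B = 126.1 kN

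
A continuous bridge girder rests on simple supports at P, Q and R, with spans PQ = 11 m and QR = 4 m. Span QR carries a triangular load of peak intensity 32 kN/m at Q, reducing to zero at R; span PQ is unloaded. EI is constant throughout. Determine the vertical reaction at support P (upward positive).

Take M_Q as the redundant. Released structure: two simple spans PQ and QR with a hinge at Q.
End slopes at the hinge Q, treating each span as simply supported:
  span QR: triangular load, peak 32: w₀L³/(45EI) = 45.51/EI
  relative rotation θ_0 = (0 + 45.51)/EI = 45.51/EI
A unit hogging moment at Q produces rotation L₁/(3EI) + L₂/(3EI) = 5/EI.
Compatibility: M_Q·(L₁+L₂)/(3EI) = θ_0, giving M_Q = 9.102 kN·m (hogging).
Span PQ, ΣM about P with M_Q applied at Q: R_Q^{PQ}·11 = 0 + 9.102, so R_Q^{PQ} = 0.8275 kN and R_P = 0 − 0.8275 = -0.8275 kN.

R_P = -0.8275 kN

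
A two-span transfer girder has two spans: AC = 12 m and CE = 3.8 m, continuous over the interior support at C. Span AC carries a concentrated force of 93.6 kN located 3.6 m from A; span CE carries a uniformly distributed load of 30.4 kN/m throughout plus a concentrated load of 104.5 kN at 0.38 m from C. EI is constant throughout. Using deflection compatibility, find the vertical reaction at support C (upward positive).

Take M_C as the redundant. Released structure: two simple spans AC and CE with a hinge at C.
Discontinuity in slope at C on the released structure — sum the simple-span end rotations:
  span AC: point load 93.6 at a = 3.6: Pab(L + a)/(6LEI) = 613.3/EI
  span CE: UDL 30.4: wL³/(24EI) = 69.5/EI
  span CE: point load 104.5 at a = 0.38: Pab(L + b)/(6LEI) = 43.01/EI
  relative rotation θ_0 = (613.3 + 112.5)/EI = 725.8/EI
A unit hogging moment at C produces rotation L₁/(3EI) + L₂/(3EI) = 5.267/EI.
Slope continuity at C: θ_0 = M_C·5.267/EI, so M_C = 725.8/5.267 = 137.8 kN·m (hogging).
Span AC, ΣM about A with M_C applied at C: R_C^{AC}·12 = 337 + 137.8, so R_C^{AC} = 39.56 kN and R_A = 93.6 − 39.56 = 54.04 kN.
Span CE, ΣM about E: R_C^{CE}·3.8 = 576.9 + 137.8, so R_C^{CE} = 188.1 kN and R_E = 220 − 188.1 = 31.95 kN.
R_C = 39.56 + 188.1 = 227.6 kN.

R_C = 227.6 kN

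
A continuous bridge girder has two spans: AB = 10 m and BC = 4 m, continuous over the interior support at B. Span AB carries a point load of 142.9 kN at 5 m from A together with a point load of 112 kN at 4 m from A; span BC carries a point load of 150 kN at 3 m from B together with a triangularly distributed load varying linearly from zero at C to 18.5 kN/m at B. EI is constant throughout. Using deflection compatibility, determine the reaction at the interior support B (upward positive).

R_B = 301.4 kN

Take M_B as the redundant. Released structure: two simple spans AB and BC with a hinge at B.
Discontinuity in slope at B on the released structure — sum the simple-span end rotations:
  span AB: point load 142.9 at a = 5: Pab(L + a)/(6LEI) = 893.1/EI
  span AB: point load 112 at a = 4: Pab(L + a)/(6LEI) = 627.2/EI
  span BC: point load 150 at a = 3: Pab(L + b)/(6LEI) = 93.75/EI
  span BC: triangular load, peak 18.5: w₀L³/(45EI) = 26.31/EI
  relative rotation θ_0 = (1520 + 120.1)/EI = 1640/EI
A unit hogging moment at B produces rotation L₁/(3EI) + L₂/(3EI) = 4.667/EI.
Compatibility: M_B·(L₁+L₂)/(3EI) = θ_0, giving M_B = 351.5 kN·m (hogging).
Span AB, ΣM about A with M_B applied at B: R_B^{AB}·10 = 1162 + 351.5, so R_B^{AB} = 151.4 kN and R_A = 254.9 − 151.4 = 103.5 kN.
Span BC, ΣM about C: R_B^{BC}·4 = 248.7 + 351.5, so R_B^{BC} = 150 kN and R_C = 187 − 150 = 36.96 kN.
R_B = 151.4 + 150 = 301.4 kN.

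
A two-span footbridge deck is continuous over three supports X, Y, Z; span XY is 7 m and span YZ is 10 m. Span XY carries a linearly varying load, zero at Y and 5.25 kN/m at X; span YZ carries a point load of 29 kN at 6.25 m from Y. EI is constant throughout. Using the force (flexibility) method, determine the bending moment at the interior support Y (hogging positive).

M_Y = 33.67 kN·m

Insert a hinge at Y; M_Y is the redundant, and each span becomes simply supported.
End slopes at the hinge Y, treating each span as simply supported:
  span XY: triangular load, peak 5.25: 7w₀L³/(360EI) = 35.01/EI
  span YZ: point load 29 at a = 6.25: Pab(L + b)/(6LEI) = 155.8/EI
  relative rotation θ_0 = (35.01 + 155.8)/EI = 190.8/EI
A unit hogging moment at Y produces rotation L₁/(3EI) + L₂/(3EI) = 5.667/EI.
Slope continuity at Y: θ_0 = M_Y·5.667/EI, so M_Y = 190.8/5.667 = 33.67 kN·m (hogging).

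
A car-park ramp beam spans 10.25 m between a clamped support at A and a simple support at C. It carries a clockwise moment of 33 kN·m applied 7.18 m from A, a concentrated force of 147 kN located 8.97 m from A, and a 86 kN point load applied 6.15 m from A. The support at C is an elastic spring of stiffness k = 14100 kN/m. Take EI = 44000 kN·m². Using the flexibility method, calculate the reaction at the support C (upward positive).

R_C = 159.8 kN

Take the reaction at C as the redundant and release it; the primary structure is a cantilever fixed at A.
Free-end deflection of the primary structure under the applied loading (downward +):
  clockwise couple 33 at a = 7.18: M₀a(2L − a)/(2EI) = 1578/EI
  point load 147 at a = 8.97: Pa²(3L − a)/(6EI) = 42935/EI
  point load 86 at a = 6.15: Pa²(3L − a)/(6EI) = 13336/EI
  δ_0 = 57849/EI
Tip deflection under a unit load at C: L³/(3EI) = 359/EI.
With EI = 44000 kN·m²: δ_0 = 1.3147 m and δ_{CC} = 0.008158 m/kN.
Compatibility — the spring shortens by R_C/k under the reaction it provides: δ_0 − R_C·δ_{CC} = R_C/k. With 1/k = 0.000071 m/kN, R_C = δ_0 / (δ_{CC} + 1/k) = 1.3147 / (0.008158 + 0.000071) = 159.8 kN.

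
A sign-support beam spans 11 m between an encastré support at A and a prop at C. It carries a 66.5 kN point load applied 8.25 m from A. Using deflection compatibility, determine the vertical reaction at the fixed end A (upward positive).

R_A = 24.42 kN

Choose R_C as the redundant. The primary structure is the cantilever fixed at A.
Primary-structure tip deflection at C by superposition:
  point load 66.5 at a = 8.25: Pa²(3L − a)/(6EI) = 18670/EI
Tip deflection under a unit load at C: L³/(3EI) = 443.7/EI.
Compatibility at C: δ_0 − R_C·δ_{CC} = 0, so R_C = 18670/443.7 = 42.08 kN.
Vertical equilibrium: R_A = ΣP − R_C = 66.5 − 42.08 = 24.42 kN.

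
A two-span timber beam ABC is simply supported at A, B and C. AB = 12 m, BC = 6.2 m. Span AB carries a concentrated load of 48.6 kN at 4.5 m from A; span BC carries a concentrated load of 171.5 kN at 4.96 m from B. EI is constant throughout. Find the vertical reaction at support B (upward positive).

Release continuity at B by inserting a hinge; the redundant is the internal moment M_B. The primary structure is two simply-supported spans AB and BC.
End slopes at the hinge B, treating each span as simply supported:
  span AB: point load 48.6 at a = 4.5: Pab(L + a)/(6LEI) = 375.9/EI
  span BC: point load 171.5 at a = 4.96: Pab(L + b)/(6LEI) = 211/EI
  relative rotation θ_0 = (375.9 + 211)/EI = 586.8/EI
A unit hogging moment at B produces rotation L₁/(3EI) + L₂/(3EI) = 6.067/EI.
Slope continuity at B: θ_0 = M_B·6.067/EI, so M_B = 586.8/6.067 = 96.73 kN·m (hogging).
Span AB, ΣM about A with M_B applied at B: R_B^{AB}·12 = 218.7 + 96.73, so R_B^{AB} = 26.29 kN and R_A = 48.6 − 26.29 = 22.31 kN.
Span BC, ΣM about C: R_B^{BC}·6.2 = 212.7 + 96.73, so R_B^{BC} = 49.9 kN and R_C = 171.5 − 49.9 = 121.6 kN.
R_B = 26.29 + 49.9 = 76.19 kN.

R_B = 76.19 kN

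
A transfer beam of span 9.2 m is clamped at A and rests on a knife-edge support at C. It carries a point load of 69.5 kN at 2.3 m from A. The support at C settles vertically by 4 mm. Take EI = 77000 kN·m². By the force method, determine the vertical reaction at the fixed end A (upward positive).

R_A = 64.71 kN

Choose R_C as the redundant. The primary structure is the cantilever fixed at A.
Downward deflection at the released point C due to the loads:
  point load 69.5 at a = 2.3: Pa²(3L − a)/(6EI) = 1550/EI
Flexibility coefficient — unit upward force at C: δ_{CC} = L³/(3EI) = 259.6/EI.
With EI = 77000 kN·m²: δ_0 = 0.020133 m and δ_{CC} = 0.003371 m/kN.
Compatibility — the beam at C must follow the support down by 0.004 m: δ_0 − R_C·δ_{CC} = 0.004, so R_C = (0.020133 − 0.004)/0.003371 = 4.786 kN.
Vertical equilibrium: R_A = ΣP − R_C = 69.5 − 4.786 = 64.71 kN.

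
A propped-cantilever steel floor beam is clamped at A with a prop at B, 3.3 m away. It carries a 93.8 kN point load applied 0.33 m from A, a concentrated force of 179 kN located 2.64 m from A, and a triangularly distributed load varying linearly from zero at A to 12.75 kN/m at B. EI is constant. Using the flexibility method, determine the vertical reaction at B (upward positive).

R_B = 138.9 kN

Remove the prop at B; the released (primary) structure is a cantilever built in at A.
Deflection at B on the released cantilever, summing each load's contribution:
  point load 93.8 at a = 0.33: Pa²(3L − a)/(6EI) = 16.29/EI
  point load 179 at a = 2.64: Pa²(3L − a)/(6EI) = 1510/EI
  triangular load, peak 12.75 at the free end: 11w₀L⁴/(120EI) = 138.6/EI
  δ_0 = 1664/EI
Flexibility coefficient — unit upward force at B: δ_{BB} = L³/(3EI) = 11.98/EI.
The prop prevents deflection at B: R_B = δ_0/δ_{BB} = 1664/11.98 = 138.9 kN.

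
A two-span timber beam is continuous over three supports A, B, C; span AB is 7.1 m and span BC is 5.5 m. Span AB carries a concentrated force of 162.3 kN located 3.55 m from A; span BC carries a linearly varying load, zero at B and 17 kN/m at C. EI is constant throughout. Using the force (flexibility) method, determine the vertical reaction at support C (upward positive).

Take M_B as the redundant. Released structure: two simple spans AB and BC with a hinge at B.
Discontinuity in slope at B on the released structure — sum the simple-span end rotations:
  span AB: point load 162.3 at a = 3.55: Pab(L + a)/(6LEI) = 511.3/EI
  span BC: triangular load, peak 17: 7w₀L³/(360EI) = 55/EI
  relative rotation θ_0 = (511.3 + 55)/EI = 566.3/EI
A unit hogging moment at B produces rotation L₁/(3EI) + L₂/(3EI) = 4.2/EI.
Slope continuity at B: θ_0 = M_B·4.2/EI, so M_B = 566.3/4.2 = 134.8 kN·m (hogging).
Span BC, ΣM about C: R_B^{BC}·5.5 = 85.71 + 134.8, so R_B^{BC} = 40.1 kN and R_C = 46.75 − 40.1 = 6.65 kN.

R_C = 6.65 kN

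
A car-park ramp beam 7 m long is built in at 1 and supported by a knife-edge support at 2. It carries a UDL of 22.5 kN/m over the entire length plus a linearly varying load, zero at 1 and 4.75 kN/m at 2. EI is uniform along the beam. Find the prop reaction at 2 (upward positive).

Remove the prop at 2; the released (primary) structure is a cantilever built in at 1.
Primary-structure tip deflection at 2 by superposition:
  UDL 22.5: wL⁴/(8EI) = 6753/EI
  triangular load, peak 4.75 at the free end: 11w₀L⁴/(120EI) = 1045/EI
  δ_0 = 7798/EI
Tip deflection under a unit load at 2: L³/(3EI) = 114.3/EI.
The prop prevents deflection at 2: R_2 = δ_0/δ_{22} = 7798/114.3 = 68.21 kN.

R_2 = 68.21 kN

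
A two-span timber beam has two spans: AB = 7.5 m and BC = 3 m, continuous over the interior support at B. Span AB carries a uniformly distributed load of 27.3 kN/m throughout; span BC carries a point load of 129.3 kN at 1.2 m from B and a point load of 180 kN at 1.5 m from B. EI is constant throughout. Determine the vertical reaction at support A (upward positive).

Insert a hinge at B; M_B is the redundant, and each span becomes simply supported.
Rotations at B on the released spans (each span's end-slope, ×1/EI):
  span AB: UDL 27.3: wL³/(24EI) = 479.9/EI
  span BC: point load 129.3 at a = 1.2: Pab(L + b)/(6LEI) = 74.48/EI
  span BC: point load 180 at a = 1.5: Pab(L + b)/(6LEI) = 101.2/EI
  relative rotation θ_0 = (479.9 + 175.7)/EI = 655.6/EI
A unit hogging moment at B produces rotation L₁/(3EI) + L₂/(3EI) = 3.5/EI.
Compatibility: M_B·(L₁+L₂)/(3EI) = θ_0, giving M_B = 187.3 kN·m (hogging).
Span AB, ΣM about A with M_B applied at B: R_B^{AB}·7.5 = 767.8 + 187.3, so R_B^{AB} = 127.4 kN and R_A = 204.8 − 127.4 = 77.4 kN.

R_A = 77.4 kN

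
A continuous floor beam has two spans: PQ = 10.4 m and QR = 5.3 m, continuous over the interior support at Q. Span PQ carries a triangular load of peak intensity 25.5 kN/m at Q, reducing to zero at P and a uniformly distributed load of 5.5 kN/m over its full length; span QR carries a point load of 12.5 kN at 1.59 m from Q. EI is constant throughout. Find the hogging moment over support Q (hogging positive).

M_Q = 175.1 kN·m

Take M_Q as the redundant. Released structure: two simple spans PQ and QR with a hinge at Q.
Rotations at Q on the released spans (each span's end-slope, ×1/EI):
  span PQ: triangular load, peak 25.5: w₀L³/(45EI) = 637.4/EI
  span PQ: UDL 5.5: wL³/(24EI) = 257.8/EI
  span QR: point load 12.5 at a = 1.59: Pab(L + b)/(6LEI) = 20.89/EI
  relative rotation θ_0 = (895.2 + 20.89)/EI = 916.1/EI
A unit hogging moment at Q produces rotation L₁/(3EI) + L₂/(3EI) = 5.233/EI.
Slope continuity at Q: θ_0 = M_Q·5.233/EI, so M_Q = 916.1/5.233 = 175.1 kN·m (hogging).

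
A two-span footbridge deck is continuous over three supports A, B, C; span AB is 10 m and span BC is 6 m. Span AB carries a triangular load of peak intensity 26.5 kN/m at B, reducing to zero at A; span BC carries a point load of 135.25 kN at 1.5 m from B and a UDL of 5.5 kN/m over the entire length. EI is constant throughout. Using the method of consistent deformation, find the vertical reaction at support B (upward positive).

Release continuity at B by inserting a hinge; the redundant is the internal moment M_B. The primary structure is two simply-supported spans AB and BC.
End slopes at the hinge B, treating each span as simply supported:
  span AB: triangular load, peak 26.5: w₀L³/(45EI) = 588.9/EI
  span BC: point load 135.25 at a = 1.5: Pab(L + b)/(6LEI) = 266.3/EI
  span BC: UDL 5.5: wL³/(24EI) = 49.5/EI
  relative rotation θ_0 = (588.9 + 315.8)/EI = 904.7/EI
A unit hogging moment at B produces rotation L₁/(3EI) + L₂/(3EI) = 5.333/EI.
Compatibility: M_B·(L₁+L₂)/(3EI) = θ_0, giving M_B = 169.6 kN·m (hogging).
Span AB, ΣM about A with M_B applied at B: R_B^{AB}·10 = 883.3 + 169.6, so R_B^{AB} = 105.3 kN and R_A = 132.5 − 105.3 = 27.2 kN.
Span BC, ΣM about C: R_B^{BC}·6 = 707.6 + 169.6, so R_B^{BC} = 146.2 kN and R_C = 168.2 − 146.2 = 22.04 kN.
R_B = 105.3 + 146.2 = 251.5 kN.

R_B = 251.5 kN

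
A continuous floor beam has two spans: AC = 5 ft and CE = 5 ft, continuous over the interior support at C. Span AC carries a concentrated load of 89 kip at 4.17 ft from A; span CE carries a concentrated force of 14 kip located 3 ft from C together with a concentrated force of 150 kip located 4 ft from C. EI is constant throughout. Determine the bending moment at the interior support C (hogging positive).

Take M_C as the redundant. Released structure: two simple spans AC and CE with a hinge at C.
Rotations at C on the released spans (each span's end-slope, ×1/EI):
  span AC: point load 89 at a = 4.17: Pab(L + a)/(6LEI) = 94.16/EI
  span CE: point load 14 at a = 3: Pab(L + b)/(6LEI) = 19.6/EI
  span CE: point load 150 at a = 4: Pab(L + b)/(6LEI) = 120/EI
  relative rotation θ_0 = (94.16 + 139.6)/EI = 233.8/EI
A unit hogging moment at C produces rotation L₁/(3EI) + L₂/(3EI) = 3.333/EI.
Compatibility: M_C·(L₁+L₂)/(3EI) = θ_0, giving M_C = 70.13 kip·ft (hogging).

M_C = 70.13 kip·ft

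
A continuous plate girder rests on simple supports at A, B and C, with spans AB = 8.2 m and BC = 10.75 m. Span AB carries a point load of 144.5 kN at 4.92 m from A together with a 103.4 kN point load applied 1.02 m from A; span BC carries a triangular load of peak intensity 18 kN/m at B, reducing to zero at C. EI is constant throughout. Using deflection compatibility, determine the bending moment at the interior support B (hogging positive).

Take M_B as the redundant. Released structure: two simple spans AB and BC with a hinge at B.
Rotations at B on the released spans (each span's end-slope, ×1/EI):
  span AB: point load 144.5 at a = 4.92: Pab(L + a)/(6LEI) = 621.8/EI
  span AB: point load 103.4 at a = 1.02: Pab(L + a)/(6LEI) = 141.9/EI
  span BC: triangular load, peak 18: w₀L³/(45EI) = 496.9/EI
  relative rotation θ_0 = (763.7 + 496.9)/EI = 1261/EI
A unit hogging moment at B produces rotation L₁/(3EI) + L₂/(3EI) = 6.317/EI.
Compatibility: M_B·(L₁+L₂)/(3EI) = θ_0, giving M_B = 199.6 kN·m (hogging).

M_B = 199.6 kN·m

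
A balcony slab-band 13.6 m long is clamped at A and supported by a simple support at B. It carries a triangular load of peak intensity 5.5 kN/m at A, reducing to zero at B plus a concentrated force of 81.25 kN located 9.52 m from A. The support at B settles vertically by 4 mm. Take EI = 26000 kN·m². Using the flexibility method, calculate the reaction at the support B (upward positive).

R_B = 53.14 kN

Choose R_B as the redundant. The primary structure is the cantilever fixed at A.
Free-end deflection of the primary structure under the applied loading (downward +):
  triangular load, peak 5.5 at the fixed end: w₀L⁴/(30EI) = 6272/EI
  point load 81.25 at a = 9.52: Pa²(3L − a)/(6EI) = 38390/EI
  δ_0 = 44661/EI
Flexibility coefficient — unit upward force at B: δ_{BB} = L³/(3EI) = 838.5/EI.
With EI = 26000 kN·m²: δ_0 = 1.7177 m and δ_{BB} = 0.032249 m/kN.
Compatibility — the beam at B must follow the support down by 0.004 m: δ_0 − R_B·δ_{BB} = 0.004, so R_B = (1.7177 − 0.004)/0.032249 = 53.14 kN.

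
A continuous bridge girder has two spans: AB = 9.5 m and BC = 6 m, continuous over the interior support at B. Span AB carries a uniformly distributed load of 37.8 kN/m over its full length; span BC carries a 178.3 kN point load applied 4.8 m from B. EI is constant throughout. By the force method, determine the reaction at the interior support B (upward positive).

R_B = 297.1 kN

Insert a hinge at B; M_B is the redundant, and each span becomes simply supported.
Discontinuity in slope at B on the released structure — sum the simple-span end rotations:
  span AB: UDL 37.8: wL³/(24EI) = 1350/EI
  span BC: point load 178.3 at a = 4.8: Pab(L + b)/(6LEI) = 205.4/EI
  relative rotation θ_0 = (1350 + 205.4)/EI = 1556/EI
A unit hogging moment at B produces rotation L₁/(3EI) + L₂/(3EI) = 5.167/EI.
Compatibility: M_B·(L₁+L₂)/(3EI) = θ_0, giving M_B = 301.1 kN·m (hogging).
Span AB, ΣM about A with M_B applied at B: R_B^{AB}·9.5 = 1706 + 301.1, so R_B^{AB} = 211.2 kN and R_A = 359.1 − 211.2 = 147.9 kN.
Span BC, ΣM about C: R_B^{BC}·6 = 214 + 301.1, so R_B^{BC} = 85.85 kN and R_C = 178.3 − 85.85 = 92.45 kN.
R_B = 211.2 + 85.85 = 297.1 kN.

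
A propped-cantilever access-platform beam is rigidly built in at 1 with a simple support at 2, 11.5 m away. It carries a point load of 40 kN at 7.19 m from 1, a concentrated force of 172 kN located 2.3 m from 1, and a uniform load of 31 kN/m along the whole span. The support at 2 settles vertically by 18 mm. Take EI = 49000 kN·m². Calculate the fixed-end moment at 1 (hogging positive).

M_1 = 891.4 kN·m

Choose R_2 as the redundant. The primary structure is the cantilever fixed at 1.
Primary-structure tip deflection at 2 by superposition:
  point load 40 at a = 7.19: Pa²(3L − a)/(6EI) = 9412/EI
  point load 172 at a = 2.3: Pa²(3L − a)/(6EI) = 4883/EI
  UDL 31: wL⁴/(8EI) = 67774/EI
  δ_0 = 82069/EI
Flexibility coefficient — unit upward force at 2: δ_{22} = L³/(3EI) = 507/EI.
With EI = 49000 kN·m²: δ_0 = 1.6749 m and δ_{22} = 0.010346 m/kN.
Compatibility — the beam at 2 must follow the support down by 0.018 m: δ_0 − R_2·δ_{22} = 0.018, so R_2 = (1.6749 − 0.018)/0.010346 = 160.1 kN.
Moment equilibrium about 1: M_1 = Σ(load moments about 1) − R_2·L = 2733 − 160.1×11.5 = 891.4 kN·m.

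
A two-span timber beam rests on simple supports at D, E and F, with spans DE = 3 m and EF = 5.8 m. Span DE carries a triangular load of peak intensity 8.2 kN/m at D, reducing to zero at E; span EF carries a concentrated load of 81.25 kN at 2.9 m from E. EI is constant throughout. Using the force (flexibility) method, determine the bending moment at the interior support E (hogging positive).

M_E = 59.7 kN·m

Take M_E as the redundant. Released structure: two simple spans DE and EF with a hinge at E.
Discontinuity in slope at E on the released structure — sum the simple-span end rotations:
  span DE: triangular load, peak 8.2: 7w₀L³/(360EI) = 4.305/EI
  span EF: point load 81.25 at a = 2.9: Pab(L + b)/(6LEI) = 170.8/EI
  relative rotation θ_0 = (4.305 + 170.8)/EI = 175.1/EI
A unit hogging moment at E produces rotation L₁/(3EI) + L₂/(3EI) = 2.933/EI.
Slope continuity at E: θ_0 = M_E·2.933/EI, so M_E = 175.1/2.933 = 59.7 kN·m (hogging).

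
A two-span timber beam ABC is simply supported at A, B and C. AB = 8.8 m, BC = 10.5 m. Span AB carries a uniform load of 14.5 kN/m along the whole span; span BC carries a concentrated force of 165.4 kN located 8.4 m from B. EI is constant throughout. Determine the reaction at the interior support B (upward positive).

Insert a hinge at B; M_B is the redundant, and each span becomes simply supported.
End slopes at the hinge B, treating each span as simply supported:
  span AB: UDL 14.5: wL³/(24EI) = 411.7/EI
  span BC: point load 165.4 at a = 8.4: Pab(L + b)/(6LEI) = 583.5/EI
  relative rotation θ_0 = (411.7 + 583.5)/EI = 995.3/EI
A unit hogging moment at B produces rotation L₁/(3EI) + L₂/(3EI) = 6.433/EI.
Compatibility: M_B·(L₁+L₂)/(3EI) = θ_0, giving M_B = 154.7 kN·m (hogging).
Span AB, ΣM about A with M_B applied at B: R_B^{AB}·8.8 = 561.4 + 154.7, so R_B^{AB} = 81.38 kN and R_A = 127.6 − 81.38 = 46.22 kN.
Span BC, ΣM about C: R_B^{BC}·10.5 = 347.3 + 154.7, so R_B^{BC} = 47.81 kN and R_C = 165.4 − 47.81 = 117.6 kN.
R_B = 81.38 + 47.81 = 129.2 kN.

R_B = 129.2 kN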